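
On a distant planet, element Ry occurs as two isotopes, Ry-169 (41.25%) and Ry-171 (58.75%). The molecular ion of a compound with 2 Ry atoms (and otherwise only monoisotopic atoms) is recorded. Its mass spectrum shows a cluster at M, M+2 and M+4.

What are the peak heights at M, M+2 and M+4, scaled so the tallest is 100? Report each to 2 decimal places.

35.11 : 100.00 : 71.21

Each Ry atom is independently Ry-169 (p = 0.4125) or Ry-171 (q = 0.5875); the cluster is the binomial expansion (p + q)^2.
P(M) = 0.4125^2 = 0.170156
P(M+2) = 2 × 0.4125^1 × 0.5875^1 = 0.484687
P(M+4) = 0.5875^2 = 0.345156
The M+2 peak is largest (0.484687); scaling to 100 gives 35.11 : 100.00 : 71.21.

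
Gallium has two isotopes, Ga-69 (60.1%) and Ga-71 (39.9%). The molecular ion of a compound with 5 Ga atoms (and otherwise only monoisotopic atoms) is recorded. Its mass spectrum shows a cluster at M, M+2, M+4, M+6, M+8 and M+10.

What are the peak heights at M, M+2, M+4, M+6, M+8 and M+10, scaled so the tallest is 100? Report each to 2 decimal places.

The 5 Ga atoms are independent, so intensities follow the terms of (0.601 + 0.399)^5.
P(M) = 0.601^5 = 0.078410
P(M+2) = 5 × 0.601^4 × 0.399^1 = 0.260280
P(M+4) = 10 × 0.601^3 × 0.399^2 = 0.345596
P(M+6) = 10 × 0.601^2 × 0.399^3 = 0.229439
P(M+8) = 5 × 0.601^1 × 0.399^4 = 0.076162
P(M+10) = 0.399^5 = 0.010113
The M+4 peak is largest (0.345596); scaling to 100 gives 22.69 : 75.31 : 100.00 : 66.39 : 22.04 : 2.93.

22.69 : 75.31 : 100.00 : 66.39 : 22.04 : 2.93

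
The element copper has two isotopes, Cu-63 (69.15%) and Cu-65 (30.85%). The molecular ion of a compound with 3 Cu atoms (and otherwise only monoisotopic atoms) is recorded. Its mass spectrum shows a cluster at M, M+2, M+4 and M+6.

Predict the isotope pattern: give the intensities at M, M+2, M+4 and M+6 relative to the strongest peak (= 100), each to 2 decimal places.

The 3 Cu atoms are independent, so intensities follow the terms of (0.6915 + 0.3085)^3.
P(M) = 0.6915^3 = 0.330656
P(M+2) = 3 × 0.6915^2 × 0.3085^1 = 0.442548
P(M+4) = 3 × 0.6915^1 × 0.3085^2 = 0.197435
P(M+6) = 0.3085^3 = 0.029361
The M+2 peak is largest (0.442548); scaling to 100 gives 74.72 : 100.00 : 44.61 : 6.63.

74.72 : 100.00 : 44.61 : 6.63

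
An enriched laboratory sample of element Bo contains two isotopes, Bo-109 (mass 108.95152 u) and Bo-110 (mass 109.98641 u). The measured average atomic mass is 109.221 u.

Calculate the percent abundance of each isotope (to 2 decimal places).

Bo-109: 73.96%, Bo-110: 26.04%

Writing the weighted mean with unknown fraction x of Bo-109:
108.95152·x + 109.98641·(1 − x) = 109.221
(108.95152 − 109.98641)·x = 109.221 − 109.98641
x = -0.76541 / -1.03489 = 0.73961 → 73.96% Bo-109, 26.04% Bo-110.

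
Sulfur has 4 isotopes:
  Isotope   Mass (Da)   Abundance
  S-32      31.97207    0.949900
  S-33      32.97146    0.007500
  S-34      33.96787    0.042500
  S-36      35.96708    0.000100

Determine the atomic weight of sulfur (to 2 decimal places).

Weight each isotope mass by its fractional abundance: 0.949900 × 31.97207 + 0.007500 × 32.97146 + 0.042500 × 33.96787 + 0.000100 × 35.96708
= 30.370269 + 0.247286 + 1.443634 + 0.003597 = 32.064786 Da

32.06 Da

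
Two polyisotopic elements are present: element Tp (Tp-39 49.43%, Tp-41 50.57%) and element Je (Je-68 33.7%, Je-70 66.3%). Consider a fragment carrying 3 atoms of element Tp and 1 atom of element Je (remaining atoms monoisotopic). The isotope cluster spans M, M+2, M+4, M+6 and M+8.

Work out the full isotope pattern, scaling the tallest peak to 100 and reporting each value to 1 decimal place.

Element Tp pattern (n=3): 0.12077355 : 0.37067682 : 0.37922571 : 0.12932392
Element Je pattern (n=1): 0.3370 : 0.6630
Convolve the two distributions (both contribute in 2-u steps):
  M: 0.12077355×0.3370 = 0.040701
  M+2: 0.12077355×0.6630 + 0.37067682×0.3370 = 0.204991
  M+4: 0.37067682×0.6630 + 0.37922571×0.3370 = 0.373558
  M+6: 0.37922571×0.6630 + 0.12932392×0.3370 = 0.295009
  M+8: 0.12932392×0.6630 = 0.085742
Scale to base peak (0.373558) = 100: 10.9 : 54.9 : 100.0 : 79.0 : 23.0

10.9 : 54.9 : 100.0 : 79.0 : 23.0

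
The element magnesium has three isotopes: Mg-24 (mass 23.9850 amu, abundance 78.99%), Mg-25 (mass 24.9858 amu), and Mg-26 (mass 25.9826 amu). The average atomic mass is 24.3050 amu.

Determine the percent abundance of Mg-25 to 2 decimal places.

Let x and y be the fractions of Mg-25 and Mg-26. Then x + y = 1 − 0.7899 = 0.2101 and 24.9858x + 25.9826y = 24.3050 − 0.7899×23.9850 = 5.3592485.
Substituting: 24.9858x + 25.9826(0.2101 − x) = 5.3592485
(24.9858 − 25.9826)x = -0.09969576  ⇒  x = 0.10002, y = 0.11008
Mg-25: 10.00%, Mg-26: 11.01%.

10.00%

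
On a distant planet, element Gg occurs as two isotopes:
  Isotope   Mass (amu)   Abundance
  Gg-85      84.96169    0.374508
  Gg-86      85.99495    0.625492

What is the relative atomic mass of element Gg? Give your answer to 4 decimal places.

The abundance-weighted mean is 0.374508 × 84.96169 + 0.625492 × 85.99495
= 31.818833 + 53.789153 = 85.607986 amu

85.6080 amu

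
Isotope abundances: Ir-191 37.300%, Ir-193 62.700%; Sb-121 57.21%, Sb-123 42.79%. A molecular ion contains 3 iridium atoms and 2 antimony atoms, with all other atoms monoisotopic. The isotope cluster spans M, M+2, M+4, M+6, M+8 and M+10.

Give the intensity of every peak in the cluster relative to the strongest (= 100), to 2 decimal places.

4.94 : 32.29 : 81.87 : 100.00 : 58.50 : 13.12

Iridium pattern (n=3): 0.05189512 : 0.26170165 : 0.43991135 : 0.24649188
Antimony pattern (n=2): 0.32729841 : 0.48960318 : 0.18309841
Convolve the two distributions (both contribute in 2-u steps):
  M: 0.05189512×0.32729841 = 0.016985
  M+2: 0.05189512×0.48960318 + 0.26170165×0.32729841 = 0.111063
  M+4: 0.05189512×0.18309841 + 0.26170165×0.48960318 + 0.43991135×0.32729841 = 0.281614
  M+6: 0.26170165×0.18309841 + 0.43991135×0.48960318 + 0.24649188×0.32729841 = 0.343976
  M+8: 0.43991135×0.18309841 + 0.24649188×0.48960318 = 0.201230
  M+10: 0.24649188×0.18309841 = 0.045132
Scale to base peak (0.343976) = 100: 4.94 : 32.29 : 81.87 : 100.00 : 58.50 : 13.12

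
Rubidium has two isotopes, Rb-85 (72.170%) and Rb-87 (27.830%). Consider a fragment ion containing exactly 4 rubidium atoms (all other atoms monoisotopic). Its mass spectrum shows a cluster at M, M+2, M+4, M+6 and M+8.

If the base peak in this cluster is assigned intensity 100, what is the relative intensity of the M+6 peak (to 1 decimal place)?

(0.72170 + 0.27830)^4 gives M 0.2713, M+2 0.4184, M+4 0.2420, M+6 0.0622, M+8 0.0060; the largest is M+2.
P(M+2) = C(4,1) × 0.72170^3 × 0.27830^1 = 4 × 0.37589809 × 0.2783 = 0.418450 (base)
P(M+6) = C(4,3) × 0.72170^1 × 0.27830^3 = 4 × 0.7217 × 0.02155458 = 0.062224
Relative intensity = 0.062224 / 0.418450 × 100 = 14.9

14.9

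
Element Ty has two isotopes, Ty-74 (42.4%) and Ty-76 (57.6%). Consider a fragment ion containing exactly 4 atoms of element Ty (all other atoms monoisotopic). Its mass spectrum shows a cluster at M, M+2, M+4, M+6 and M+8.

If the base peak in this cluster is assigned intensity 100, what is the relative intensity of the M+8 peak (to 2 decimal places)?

Binomial terms of (0.424 + 0.576)^4: M 0.0323, M+2 0.1756, M+4 0.3579, M+6 0.3241, M+8 0.1101 → M+4 is the base peak.
P(M+4) = C(4,2) × 0.424^2 × 0.576^2 = 6 × 0.179776 × 0.331776 = 0.357872 (base)
P(M+8) = C(4,4) × 0.424^0 × 0.576^4 = 1 × 1.0000 × 0.11007531 = 0.110075
Relative intensity = 0.110075 / 0.357872 × 100 = 30.76

30.76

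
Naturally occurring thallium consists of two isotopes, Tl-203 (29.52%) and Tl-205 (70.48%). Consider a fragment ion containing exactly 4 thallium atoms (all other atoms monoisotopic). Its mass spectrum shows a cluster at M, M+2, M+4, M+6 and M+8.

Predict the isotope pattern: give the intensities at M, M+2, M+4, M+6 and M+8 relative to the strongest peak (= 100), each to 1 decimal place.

1.8 : 17.5 : 62.8 : 100.0 : 59.7

Each Tl atom is independently Tl-203 (p = 0.2952) or Tl-205 (q = 0.7048); the cluster is the binomial expansion (p + q)^4.
P(M) = 0.2952^4 = 0.007594
P(M+2) = 4 × 0.2952^3 × 0.7048^1 = 0.072523
P(M+4) = 6 × 0.2952^2 × 0.7048^2 = 0.259726
P(M+6) = 4 × 0.2952^1 × 0.7048^3 = 0.413403
P(M+8) = 0.7048^4 = 0.246754
The M+6 peak is largest (0.413403); scaling to 100 gives 1.8 : 17.5 : 62.8 : 100.0 : 59.7.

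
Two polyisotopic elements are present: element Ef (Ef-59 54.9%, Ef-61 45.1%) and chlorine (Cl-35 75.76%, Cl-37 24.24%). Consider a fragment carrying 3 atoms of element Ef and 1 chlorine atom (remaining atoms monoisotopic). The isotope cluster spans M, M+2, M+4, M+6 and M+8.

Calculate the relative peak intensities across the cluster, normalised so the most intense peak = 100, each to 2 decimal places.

Element Ef pattern (n=3): 0.16546915 : 0.40779555 : 0.33500145 : 0.09173385
Chlorine pattern (n=1): 0.7576 : 0.2424
Convolve the two distributions (both contribute in 2-u steps):
  M: 0.16546915×0.7576 = 0.125359
  M+2: 0.16546915×0.2424 + 0.40779555×0.7576 = 0.349056
  M+4: 0.40779555×0.2424 + 0.33500145×0.7576 = 0.352647
  M+6: 0.33500145×0.2424 + 0.09173385×0.7576 = 0.150702
  M+8: 0.09173385×0.2424 = 0.022236
Scale to base peak (0.352647) = 100: 35.55 : 98.98 : 100.00 : 42.73 : 6.31

35.55 : 98.98 : 100.00 : 42.73 : 6.31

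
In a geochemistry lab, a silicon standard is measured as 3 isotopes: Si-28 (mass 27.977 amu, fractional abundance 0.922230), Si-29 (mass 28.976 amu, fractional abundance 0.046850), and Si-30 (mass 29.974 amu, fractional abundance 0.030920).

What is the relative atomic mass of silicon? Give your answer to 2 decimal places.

28.09 amu

Weight each isotope mass by its fractional abundance: 0.922230 × 27.977 + 0.046850 × 28.976 + 0.030920 × 29.974
= 25.8012 + 1.3575 + 0.9268 = 28.0855 amu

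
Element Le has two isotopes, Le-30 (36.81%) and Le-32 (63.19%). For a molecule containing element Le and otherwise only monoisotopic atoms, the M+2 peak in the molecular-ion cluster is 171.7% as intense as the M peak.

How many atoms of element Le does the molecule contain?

1

The M+2/M ratio from n Le atoms is n · q/p = n · 0.6319/0.3681.
n = 1.717 × 0.3681/0.6319 = 1.00 ≈ 1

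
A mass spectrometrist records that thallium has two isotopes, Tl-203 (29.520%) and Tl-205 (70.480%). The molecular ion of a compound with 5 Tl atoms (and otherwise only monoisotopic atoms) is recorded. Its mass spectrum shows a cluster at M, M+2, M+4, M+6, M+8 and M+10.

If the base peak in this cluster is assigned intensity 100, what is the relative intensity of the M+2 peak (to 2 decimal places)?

Binomial terms of (0.29520 + 0.70480)^5: M 0.0022, M+2 0.0268, M+4 0.1278, M+6 0.3051, M+8 0.3642, M+10 0.1739 → M+8 is the base peak.
P(M+8) = C(5,4) × 0.29520^1 × 0.70480^4 = 5 × 0.2952 × 0.24675365 = 0.364208 (base)
P(M+2) = C(5,1) × 0.29520^4 × 0.70480^1 = 5 × 0.00759391 × 0.7048 = 0.026761
Relative intensity = 0.026761 / 0.364208 × 100 = 7.35

7.35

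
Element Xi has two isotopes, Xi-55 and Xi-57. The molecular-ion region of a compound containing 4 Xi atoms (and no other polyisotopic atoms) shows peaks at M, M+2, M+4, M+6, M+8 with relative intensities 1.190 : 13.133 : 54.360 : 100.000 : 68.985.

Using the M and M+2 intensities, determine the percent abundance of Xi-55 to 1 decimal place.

Write p for the Xi-55 fraction. I(M+2)/I(M) = [C(4,1)·p^3·(1−p)] / p^4 = 4·(1−p)/p = 13.133/1.190 = 11.0361
(1−p)/p = 11.0361/4 = 2.7590  ⇒  p = 1/(1 + 2.7590) = 0.2660
Xi-55: 26.6%, Xi-57: 73.4%.

26.6%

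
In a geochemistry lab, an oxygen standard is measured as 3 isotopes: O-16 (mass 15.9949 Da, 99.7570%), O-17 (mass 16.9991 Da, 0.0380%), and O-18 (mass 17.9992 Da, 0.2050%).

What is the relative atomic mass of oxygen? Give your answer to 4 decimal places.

15.9994 Da

Ar = Σ fᵢ·mᵢ = 0.997570 × 15.9949 + 0.000380 × 16.9991 + 0.002050 × 17.9992
= 15.95603 + 0.00646 + 0.03690 = 15.99939 Da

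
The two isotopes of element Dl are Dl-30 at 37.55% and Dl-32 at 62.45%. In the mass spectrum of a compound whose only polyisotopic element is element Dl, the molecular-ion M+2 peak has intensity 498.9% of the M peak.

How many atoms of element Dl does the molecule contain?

3

With n Dl atoms, P(M+2)/P(M) = C(n,1)·p^(n−1)q / p^n = n·q/p = n · 0.6245/0.3755.
n = 4.989 × 0.3755/0.6245 = 3.00 ≈ 3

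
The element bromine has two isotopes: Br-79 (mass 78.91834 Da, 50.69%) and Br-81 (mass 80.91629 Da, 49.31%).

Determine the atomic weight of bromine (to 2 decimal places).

Weight each isotope mass by its fractional abundance: 0.5069 × 78.91834 + 0.4931 × 80.91629
= 40.003707 + 39.899823 = 79.903530 Da

79.90 Da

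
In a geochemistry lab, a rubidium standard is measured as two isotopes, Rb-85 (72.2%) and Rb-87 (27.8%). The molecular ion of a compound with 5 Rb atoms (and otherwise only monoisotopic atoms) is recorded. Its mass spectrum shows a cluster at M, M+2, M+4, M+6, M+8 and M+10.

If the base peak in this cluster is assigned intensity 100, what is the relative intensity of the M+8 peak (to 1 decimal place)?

5.7

Binomial terms of (0.722 + 0.278)^5: M 0.1962, M+2 0.3777, M+4 0.2909, M+6 0.1120, M+8 0.0216, M+10 0.0017 → M+2 is the base peak.
P(M+2) = C(5,1) × 0.722^4 × 0.278^1 = 5 × 0.27173701 × 0.2780 = 0.377714 (base)
P(M+8) = C(5,4) × 0.722^1 × 0.278^4 = 5 × 0.7220 × 0.00597282 = 0.021562
Relative intensity = 0.021562 / 0.377714 × 100 = 5.7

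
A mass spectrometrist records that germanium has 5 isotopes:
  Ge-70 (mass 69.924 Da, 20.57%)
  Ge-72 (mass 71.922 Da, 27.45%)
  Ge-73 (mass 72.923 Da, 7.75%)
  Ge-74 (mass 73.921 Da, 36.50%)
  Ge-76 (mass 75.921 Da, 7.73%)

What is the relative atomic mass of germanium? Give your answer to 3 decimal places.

72.627 Da

Weight each isotope mass by its fractional abundance: 0.2057 × 69.924 + 0.2745 × 71.922 + 0.0775 × 72.923 + 0.3650 × 73.921 + 0.0773 × 75.921
= 14.3834 + 19.7426 + 5.6515 + 26.9812 + 5.8687 = 72.6274 Da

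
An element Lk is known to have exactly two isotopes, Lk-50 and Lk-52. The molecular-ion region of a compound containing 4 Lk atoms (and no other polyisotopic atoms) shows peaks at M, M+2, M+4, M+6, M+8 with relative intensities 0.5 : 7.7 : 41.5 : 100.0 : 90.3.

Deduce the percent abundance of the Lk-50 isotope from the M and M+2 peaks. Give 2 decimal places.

20.62%

If p is the fraction of Lk that is Lk-50, then I(M+2)/I(M) = [C(4,1)·p^3·(1−p)] / p^4 = 4·(1−p)/p = 7.7/0.5 = 15.4000
(1−p)/p = 15.4000/4 = 3.8500  ⇒  p = 1/(1 + 3.8500) = 0.2062
Lk-50: 20.62%, Lk-52: 79.38%.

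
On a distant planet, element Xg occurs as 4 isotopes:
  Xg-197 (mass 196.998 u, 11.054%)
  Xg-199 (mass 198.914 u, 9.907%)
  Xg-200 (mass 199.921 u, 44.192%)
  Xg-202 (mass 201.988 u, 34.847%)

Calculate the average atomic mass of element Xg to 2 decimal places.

200.22 u

The abundance-weighted mean is 0.11054 × 196.998 + 0.09907 × 198.914 + 0.44192 × 199.921 + 0.34847 × 201.988
= 21.7762 + 19.7064 + 88.3491 + 70.3868 = 200.2185 u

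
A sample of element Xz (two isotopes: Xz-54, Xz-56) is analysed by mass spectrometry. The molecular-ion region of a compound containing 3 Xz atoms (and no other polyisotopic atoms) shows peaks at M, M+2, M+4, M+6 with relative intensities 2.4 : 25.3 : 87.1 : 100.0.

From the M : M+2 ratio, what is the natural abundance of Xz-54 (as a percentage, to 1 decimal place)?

If p is the fraction of Xz that is Xz-54, then I(M+2)/I(M) = [C(3,1)·p^2·(1−p)] / p^3 = 3·(1−p)/p = 25.3/2.4 = 10.5417
(1−p)/p = 10.5417/3 = 3.5139  ⇒  p = 1/(1 + 3.5139) = 0.2215
Xz-54: 22.2%, Xz-56: 77.8%.

22.2%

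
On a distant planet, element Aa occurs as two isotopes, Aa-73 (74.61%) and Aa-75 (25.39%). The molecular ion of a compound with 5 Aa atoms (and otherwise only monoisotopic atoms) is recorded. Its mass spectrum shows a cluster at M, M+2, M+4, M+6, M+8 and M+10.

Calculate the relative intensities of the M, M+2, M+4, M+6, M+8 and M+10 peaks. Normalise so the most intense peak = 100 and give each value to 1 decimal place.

58.8 : 100.0 : 68.1 : 23.2 : 3.9 : 0.3

Each Aa atom is independently Aa-73 (p = 0.7461) or Aa-75 (q = 0.2539); the cluster is the binomial expansion (p + q)^5.
P(M) = 0.7461^5 = 0.231199
P(M+2) = 5 × 0.7461^4 × 0.2539^1 = 0.393388
P(M+4) = 10 × 0.7461^3 × 0.2539^2 = 0.267742
P(M+6) = 10 × 0.7461^2 × 0.2539^3 = 0.091113
P(M+8) = 5 × 0.7461^1 × 0.2539^4 = 0.015503
P(M+10) = 0.2539^5 = 0.001055
The M+2 peak is largest (0.393388); scaling to 100 gives 58.8 : 100.0 : 68.1 : 23.2 : 3.9 : 0.3.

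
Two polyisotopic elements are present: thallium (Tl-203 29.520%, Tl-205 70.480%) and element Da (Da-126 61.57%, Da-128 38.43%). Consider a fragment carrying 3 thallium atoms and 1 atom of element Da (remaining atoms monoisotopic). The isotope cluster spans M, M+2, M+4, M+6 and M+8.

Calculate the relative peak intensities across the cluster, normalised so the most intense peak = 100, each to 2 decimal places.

Thallium pattern (n=3): 0.02572463 : 0.18425524 : 0.43991564 : 0.35010449
Element Da pattern (n=1): 0.6157 : 0.3843
Convolve the two distributions (both contribute in 2-u steps):
  M: 0.02572463×0.6157 = 0.015839
  M+2: 0.02572463×0.3843 + 0.18425524×0.6157 = 0.123332
  M+4: 0.18425524×0.3843 + 0.43991564×0.6157 = 0.341665
  M+6: 0.43991564×0.3843 + 0.35010449×0.6157 = 0.384619
  M+8: 0.35010449×0.3843 = 0.134545
Scale to base peak (0.384619) = 100: 4.12 : 32.07 : 88.83 : 100.00 : 34.98

4.12 : 32.07 : 88.83 : 100.00 : 34.98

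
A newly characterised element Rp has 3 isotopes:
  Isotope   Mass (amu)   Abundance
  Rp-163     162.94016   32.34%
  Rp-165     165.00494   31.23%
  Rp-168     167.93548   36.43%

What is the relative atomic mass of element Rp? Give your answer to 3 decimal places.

165.405 amu

Ar = Σ fᵢ·mᵢ = 0.3234 × 162.94016 + 0.3123 × 165.00494 + 0.3643 × 167.93548
= 52.694848 + 51.531043 + 61.178895 = 165.404786 amu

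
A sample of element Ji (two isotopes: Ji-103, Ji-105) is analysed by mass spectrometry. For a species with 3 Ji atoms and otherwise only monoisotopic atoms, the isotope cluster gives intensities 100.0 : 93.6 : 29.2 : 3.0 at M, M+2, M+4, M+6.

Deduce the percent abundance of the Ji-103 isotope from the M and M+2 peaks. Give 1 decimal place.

Let p = fractional abundance of Ji-103. I(M+2)/I(M) = [C(3,1)·p^2·(1−p)] / p^3 = 3·(1−p)/p = 93.6/100.0 = 0.9360
(1−p)/p = 0.9360/3 = 0.3120  ⇒  p = 1/(1 + 0.3120) = 0.7622
Ji-103: 76.2%, Ji-105: 23.8%.

76.2%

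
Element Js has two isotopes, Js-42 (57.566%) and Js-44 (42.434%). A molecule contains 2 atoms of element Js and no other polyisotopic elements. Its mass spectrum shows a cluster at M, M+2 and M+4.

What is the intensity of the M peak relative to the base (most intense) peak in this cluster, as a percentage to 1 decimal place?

67.8%

Binomial terms of (0.57566 + 0.42434)^2: M 0.3314, M+2 0.4886, M+4 0.1801 → M+2 is the base peak.
P(M+2) = C(2,1) × 0.57566^1 × 0.42434^1 = 2 × 0.57566 × 0.42434 = 0.488551 (base)
P(M) = C(2,0) × 0.57566^2 × 0.42434^0 = 1 × 0.33138444 × 1.0000 = 0.331384
Relative intensity = 0.331384 / 0.488551 × 100 = 67.8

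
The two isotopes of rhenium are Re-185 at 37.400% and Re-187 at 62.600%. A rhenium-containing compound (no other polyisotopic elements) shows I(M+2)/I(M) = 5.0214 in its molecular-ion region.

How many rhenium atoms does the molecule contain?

3

The M+2/M ratio from n Re atoms is n · q/p = n · 0.62600/0.37400.
n = 5.0214 × 0.37400/0.62600 = 3.00 ≈ 3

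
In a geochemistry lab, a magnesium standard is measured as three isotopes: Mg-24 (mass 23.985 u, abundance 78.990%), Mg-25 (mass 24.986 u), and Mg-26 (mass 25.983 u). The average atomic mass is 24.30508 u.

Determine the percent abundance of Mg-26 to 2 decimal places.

Let x and y be the fractions of Mg-25 and Mg-26. Then x + y = 1 − 0.78990 = 0.21010 and 24.986x + 25.983y = 24.30508 − 0.78990×23.985 = 5.3593285.
Substituting: 24.986x + 25.983(0.21010 − x) = 5.3593285
(24.986 − 25.983)x = -0.0996998  ⇒  x = 0.10000, y = 0.11010
Mg-25: 10.00%, Mg-26: 11.01%.

11.01%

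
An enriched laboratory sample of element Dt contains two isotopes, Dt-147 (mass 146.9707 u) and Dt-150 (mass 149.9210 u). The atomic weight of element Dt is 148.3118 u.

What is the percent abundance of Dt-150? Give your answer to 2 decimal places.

With x = fraction of Dt-147 (so Dt-150 is 1 − x):
146.9707·x + 149.9210·(1 − x) = 148.3118
(146.9707 − 149.9210)·x = 148.3118 − 149.9210
x = -1.6092 / -2.9503 = 0.54544 → 54.54% Dt-147, 45.46% Dt-150.

45.46%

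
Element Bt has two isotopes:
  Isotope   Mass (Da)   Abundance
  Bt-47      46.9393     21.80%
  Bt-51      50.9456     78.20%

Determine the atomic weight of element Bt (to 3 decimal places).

The abundance-weighted mean is 0.2180 × 46.9393 + 0.7820 × 50.9456
= 10.23277 + 39.83946 = 50.07223 Da

50.072 Da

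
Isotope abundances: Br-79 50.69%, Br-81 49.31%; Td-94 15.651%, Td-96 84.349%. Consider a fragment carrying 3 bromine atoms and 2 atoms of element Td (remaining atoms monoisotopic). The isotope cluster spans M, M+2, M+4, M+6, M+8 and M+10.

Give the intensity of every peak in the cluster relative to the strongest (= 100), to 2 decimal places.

Bromine pattern (n=3): 0.13024674 : 0.3801026 : 0.36975457 : 0.11989609
Element Td pattern (n=2): 0.02449538 : 0.26402924 : 0.71147538
Convolve the two distributions (both contribute in 2-u steps):
  M: 0.13024674×0.02449538 = 0.003190
  M+2: 0.13024674×0.26402924 + 0.3801026×0.02449538 = 0.043700
  M+4: 0.13024674×0.71147538 + 0.3801026×0.26402924 + 0.36975457×0.02449538 = 0.202083
  M+6: 0.3801026×0.71147538 + 0.36975457×0.26402924 + 0.11989609×0.02449538 = 0.370997
  M+8: 0.36975457×0.71147538 + 0.11989609×0.26402924 = 0.294727
  M+10: 0.11989609×0.71147538 = 0.085303
Scale to base peak (0.370997) = 100: 0.86 : 11.78 : 54.47 : 100.00 : 79.44 : 22.99

0.86 : 11.78 : 54.47 : 100.00 : 79.44 : 22.99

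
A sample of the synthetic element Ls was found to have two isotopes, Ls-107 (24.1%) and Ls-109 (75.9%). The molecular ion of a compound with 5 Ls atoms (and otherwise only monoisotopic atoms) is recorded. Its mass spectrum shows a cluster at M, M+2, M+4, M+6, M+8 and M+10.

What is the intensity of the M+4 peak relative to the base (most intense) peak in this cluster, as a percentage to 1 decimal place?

20.2%

Term probabilities: M 0.0008, M+2 0.0128, M+4 0.0806, M+6 0.2540, M+8 0.3999, M+10 0.2519. Base peak = M+8.
P(M+8) = C(5,4) × 0.241^1 × 0.759^4 = 5 × 0.2410 × 0.33186932 = 0.399903 (base)
P(M+4) = C(5,2) × 0.241^3 × 0.759^2 = 10 × 0.01399752 × 0.576081 = 0.080637
Relative intensity = 0.080637 / 0.399903 × 100 = 20.2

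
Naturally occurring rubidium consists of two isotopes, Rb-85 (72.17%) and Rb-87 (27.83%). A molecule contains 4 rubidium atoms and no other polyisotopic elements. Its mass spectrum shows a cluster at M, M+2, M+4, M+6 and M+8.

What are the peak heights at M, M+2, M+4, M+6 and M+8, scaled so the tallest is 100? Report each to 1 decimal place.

64.8 : 100.0 : 57.8 : 14.9 : 1.4

Expanding (0.7217 + 0.2783)^4:
P(M) = 0.7217^4 = 0.271286
P(M+2) = 4 × 0.7217^3 × 0.2783^1 = 0.418450
P(M+4) = 6 × 0.7217^2 × 0.2783^2 = 0.242042
P(M+6) = 4 × 0.7217^1 × 0.2783^3 = 0.062224
P(M+8) = 0.2783^4 = 0.005999
The M+2 peak is largest (0.418450); scaling to 100 gives 64.8 : 100.0 : 57.8 : 14.9 : 1.4.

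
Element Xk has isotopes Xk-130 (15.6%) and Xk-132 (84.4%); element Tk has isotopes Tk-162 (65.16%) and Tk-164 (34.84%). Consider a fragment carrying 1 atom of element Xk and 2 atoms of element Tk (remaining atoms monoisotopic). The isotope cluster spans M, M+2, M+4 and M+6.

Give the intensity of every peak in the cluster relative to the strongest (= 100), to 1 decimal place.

15.4 : 100.0 : 93.7 : 23.9

Element Xk pattern (n=1): 0.1560 : 0.8440
Element Tk pattern (n=2): 0.42458256 : 0.45403488 : 0.12138256
Convolve the two distributions (both contribute in 2-u steps):
  M: 0.1560×0.42458256 = 0.066235
  M+2: 0.1560×0.45403488 + 0.8440×0.42458256 = 0.429177
  M+4: 0.1560×0.12138256 + 0.8440×0.45403488 = 0.402141
  M+6: 0.8440×0.12138256 = 0.102447
Scale to base peak (0.429177) = 100: 15.4 : 100.0 : 93.7 : 23.9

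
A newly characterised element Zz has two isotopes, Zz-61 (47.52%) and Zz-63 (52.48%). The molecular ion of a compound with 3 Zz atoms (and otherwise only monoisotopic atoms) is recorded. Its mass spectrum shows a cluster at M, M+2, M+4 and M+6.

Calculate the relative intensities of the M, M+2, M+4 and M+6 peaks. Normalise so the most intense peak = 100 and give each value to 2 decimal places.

27.33 : 90.55 : 100.00 : 36.81

Each Zz atom is independently Zz-61 (p = 0.4752) or Zz-63 (q = 0.5248); the cluster is the binomial expansion (p + q)^3.
P(M) = 0.4752^3 = 0.107307
P(M+2) = 3 × 0.4752^2 × 0.5248^1 = 0.355523
P(M+4) = 3 × 0.4752^1 × 0.5248^2 = 0.392632
P(M+6) = 0.5248^3 = 0.144538
The M+4 peak is largest (0.392632); scaling to 100 gives 27.33 : 90.55 : 100.00 : 36.81.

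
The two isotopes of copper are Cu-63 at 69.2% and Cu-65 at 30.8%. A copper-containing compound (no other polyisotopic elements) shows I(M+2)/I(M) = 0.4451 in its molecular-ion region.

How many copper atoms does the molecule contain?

For n independent Cu atoms, I(M+2)/I(M) = n · (abundance Cu-65) / (abundance Cu-63) = n · 0.308/0.692.
n = 0.4451 × 0.692/0.308 = 1.00 ≈ 1

1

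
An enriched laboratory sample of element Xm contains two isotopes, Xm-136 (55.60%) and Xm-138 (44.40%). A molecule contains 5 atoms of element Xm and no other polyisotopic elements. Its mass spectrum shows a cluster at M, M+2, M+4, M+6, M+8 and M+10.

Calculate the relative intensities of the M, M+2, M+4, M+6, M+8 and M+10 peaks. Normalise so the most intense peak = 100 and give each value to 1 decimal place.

15.7 : 62.6 : 100.0 : 79.9 : 31.9 : 5.1

The 5 Xm atoms are independent, so intensities follow the terms of (0.5560 + 0.4440)^5.
P(M) = 0.5560^5 = 0.053134
P(M+2) = 5 × 0.5560^4 × 0.4440^1 = 0.212154
P(M+4) = 10 × 0.5560^3 × 0.4440^2 = 0.338837
P(M+6) = 10 × 0.5560^2 × 0.4440^3 = 0.270582
P(M+8) = 5 × 0.5560^1 × 0.4440^4 = 0.108038
P(M+10) = 0.4440^5 = 0.017255
The M+4 peak is largest (0.338837); scaling to 100 gives 15.7 : 62.6 : 100.0 : 79.9 : 31.9 : 5.1.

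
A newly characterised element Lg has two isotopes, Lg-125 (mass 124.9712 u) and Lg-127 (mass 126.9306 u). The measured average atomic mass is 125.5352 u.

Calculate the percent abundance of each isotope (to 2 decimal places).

With x = fraction of Lg-125 (so Lg-127 is 1 − x):
124.9712·x + 126.9306·(1 − x) = 125.5352
(124.9712 − 126.9306)·x = 125.5352 − 126.9306
x = -1.3954 / -1.9594 = 0.71216 → 71.22% Lg-125, 28.78% Lg-127.

Lg-125: 71.22%, Lg-127: 28.78%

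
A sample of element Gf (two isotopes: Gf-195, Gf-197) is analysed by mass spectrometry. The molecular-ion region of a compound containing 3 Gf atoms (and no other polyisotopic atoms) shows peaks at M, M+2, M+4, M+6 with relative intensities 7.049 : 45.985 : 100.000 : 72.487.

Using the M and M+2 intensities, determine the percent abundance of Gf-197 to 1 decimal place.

Let p = fractional abundance of Gf-195. I(M+2)/I(M) = [C(3,1)·p^2·(1−p)] / p^3 = 3·(1−p)/p = 45.985/7.049 = 6.5236
(1−p)/p = 6.5236/3 = 2.1745  ⇒  p = 1/(1 + 2.1745) = 0.3150
Gf-195: 31.5%, Gf-197: 68.5%.

68.5%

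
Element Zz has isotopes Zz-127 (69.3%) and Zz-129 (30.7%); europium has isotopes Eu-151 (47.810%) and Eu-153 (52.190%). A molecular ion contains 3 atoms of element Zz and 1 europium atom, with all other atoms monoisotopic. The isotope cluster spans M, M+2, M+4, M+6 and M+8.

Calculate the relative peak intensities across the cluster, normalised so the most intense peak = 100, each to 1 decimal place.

Element Zz pattern (n=3): 0.33281256 : 0.44230933 : 0.19594367 : 0.02893444
Europium pattern (n=1): 0.4781 : 0.5219
Convolve the two distributions (both contribute in 2-u steps):
  M: 0.33281256×0.4781 = 0.159118
  M+2: 0.33281256×0.5219 + 0.44230933×0.4781 = 0.385163
  M+4: 0.44230933×0.5219 + 0.19594367×0.4781 = 0.324522
  M+6: 0.19594367×0.5219 + 0.02893444×0.4781 = 0.116097
  M+8: 0.02893444×0.5219 = 0.015101
Scale to base peak (0.385163) = 100: 41.3 : 100.0 : 84.3 : 30.1 : 3.9

41.3 : 100.0 : 84.3 : 30.1 : 3.9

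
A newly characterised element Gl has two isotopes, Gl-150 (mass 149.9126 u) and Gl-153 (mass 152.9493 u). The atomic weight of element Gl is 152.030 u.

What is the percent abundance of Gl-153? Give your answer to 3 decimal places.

With x = fraction of Gl-150 (so Gl-153 is 1 − x):
149.9126·x + 152.9493·(1 − x) = 152.030
(149.9126 − 152.9493)·x = 152.030 − 152.9493
x = -0.9193 / -3.0367 = 0.30273 → 30.273% Gl-150, 69.727% Gl-153.

69.727%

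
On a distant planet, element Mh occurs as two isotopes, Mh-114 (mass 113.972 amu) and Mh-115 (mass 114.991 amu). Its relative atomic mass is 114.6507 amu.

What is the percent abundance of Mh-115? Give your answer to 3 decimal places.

With x = fraction of Mh-114 (so Mh-115 is 1 − x):
113.972·x + 114.991·(1 − x) = 114.6507
(113.972 − 114.991)·x = 114.6507 − 114.991
x = -0.3403 / -1.019 = 0.33395 → 33.395% Mh-114, 66.605% Mh-115.

66.605%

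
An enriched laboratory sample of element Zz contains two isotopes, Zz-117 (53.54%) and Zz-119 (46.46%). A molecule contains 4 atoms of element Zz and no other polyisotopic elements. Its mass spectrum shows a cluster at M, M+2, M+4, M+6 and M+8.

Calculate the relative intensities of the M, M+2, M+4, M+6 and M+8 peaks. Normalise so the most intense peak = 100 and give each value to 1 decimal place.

The 4 Zz atoms are independent, so intensities follow the terms of (0.5354 + 0.4646)^4.
P(M) = 0.5354^4 = 0.082170
P(M+2) = 4 × 0.5354^3 × 0.4646^1 = 0.285216
P(M+4) = 6 × 0.5354^2 × 0.4646^2 = 0.371250
P(M+6) = 4 × 0.5354^1 × 0.4646^3 = 0.214771
P(M+8) = 0.4646^4 = 0.046593
The M+4 peak is largest (0.371250); scaling to 100 gives 22.1 : 76.8 : 100.0 : 57.9 : 12.6.

22.1 : 76.8 : 100.0 : 57.9 : 12.6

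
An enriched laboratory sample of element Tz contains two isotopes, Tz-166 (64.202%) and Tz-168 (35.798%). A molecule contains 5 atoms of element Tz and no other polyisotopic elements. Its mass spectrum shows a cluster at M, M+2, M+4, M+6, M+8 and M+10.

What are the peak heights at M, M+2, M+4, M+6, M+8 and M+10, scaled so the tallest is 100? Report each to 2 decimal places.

32.16 : 89.67 : 100.00 : 55.76 : 15.54 : 1.73

Expanding (0.64202 + 0.35798)^5:
P(M) = 0.64202^5 = 0.109079
P(M+2) = 5 × 0.64202^4 × 0.35798^1 = 0.304105
P(M+4) = 10 × 0.64202^3 × 0.35798^2 = 0.339128
P(M+6) = 10 × 0.64202^2 × 0.35798^3 = 0.189092
P(M+8) = 5 × 0.64202^1 × 0.35798^4 = 0.052717
P(M+10) = 0.35798^5 = 0.005879
The M+4 peak is largest (0.339128); scaling to 100 gives 32.16 : 89.67 : 100.00 : 55.76 : 15.54 : 1.73.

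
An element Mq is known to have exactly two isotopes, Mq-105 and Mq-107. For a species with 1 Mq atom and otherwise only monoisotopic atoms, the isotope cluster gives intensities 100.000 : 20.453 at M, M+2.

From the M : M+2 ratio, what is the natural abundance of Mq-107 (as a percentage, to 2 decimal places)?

16.98%

Let p = fractional abundance of Mq-105. I(M+2)/I(M) = [C(1,1)·p^0·(1−p)] / p^1 = 1·(1−p)/p = 20.453/100.000 = 0.2045
(1−p)/p = 0.2045/1 = 0.2045  ⇒  p = 1/(1 + 0.2045) = 0.8302
Mq-105: 83.02%, Mq-107: 16.98%.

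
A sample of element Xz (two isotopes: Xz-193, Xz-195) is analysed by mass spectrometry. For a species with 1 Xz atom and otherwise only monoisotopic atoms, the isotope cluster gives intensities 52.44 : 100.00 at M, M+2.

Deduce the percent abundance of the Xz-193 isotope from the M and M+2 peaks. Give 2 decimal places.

Let p = fractional abundance of Xz-193. I(M+2)/I(M) = [C(1,1)·p^0·(1−p)] / p^1 = 1·(1−p)/p = 100.00/52.44 = 1.9069
(1−p)/p = 1.9069/1 = 1.9069  ⇒  p = 1/(1 + 1.9069) = 0.3440
Xz-193: 34.40%, Xz-195: 65.60%.

34.40%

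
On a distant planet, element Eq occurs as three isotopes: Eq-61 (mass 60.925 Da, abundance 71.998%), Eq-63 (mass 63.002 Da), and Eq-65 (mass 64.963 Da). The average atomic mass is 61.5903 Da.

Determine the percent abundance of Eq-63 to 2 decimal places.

23.73%

Let x and y be the fractions of Eq-63 and Eq-65. Then x + y = 1 − 0.71998 = 0.28002 and 63.002x + 64.963y = 61.5903 − 0.71998×60.925 = 17.7255185.
Substituting: 63.002x + 64.963(0.28002 − x) = 17.7255185
(63.002 − 64.963)x = -0.46542076  ⇒  x = 0.23734, y = 0.04268
Eq-63: 23.73%, Eq-65: 4.27%.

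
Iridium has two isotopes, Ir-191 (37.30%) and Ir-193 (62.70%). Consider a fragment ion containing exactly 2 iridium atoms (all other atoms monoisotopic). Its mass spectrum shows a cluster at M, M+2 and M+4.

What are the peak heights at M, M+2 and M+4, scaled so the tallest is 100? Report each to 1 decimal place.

The 2 Ir atoms are independent, so intensities follow the terms of (0.3730 + 0.6270)^2.
P(M) = 0.3730^2 = 0.139129
P(M+2) = 2 × 0.3730^1 × 0.6270^1 = 0.467742
P(M+4) = 0.6270^2 = 0.393129
The M+2 peak is largest (0.467742); scaling to 100 gives 29.7 : 100.0 : 84.0.

29.7 : 100.0 : 84.0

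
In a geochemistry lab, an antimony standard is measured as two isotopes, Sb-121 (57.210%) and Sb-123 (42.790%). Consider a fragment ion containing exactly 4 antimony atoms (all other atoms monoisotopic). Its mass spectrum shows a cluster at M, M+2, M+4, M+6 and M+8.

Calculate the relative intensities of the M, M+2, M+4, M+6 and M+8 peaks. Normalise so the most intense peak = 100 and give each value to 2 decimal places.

29.79 : 89.13 : 100.00 : 49.86 : 9.32

Each Sb atom is independently Sb-121 (p = 0.57210) or Sb-123 (q = 0.42790); the cluster is the binomial expansion (p + q)^4.
P(M) = 0.57210^4 = 0.107124
P(M+2) = 4 × 0.57210^3 × 0.42790^1 = 0.320493
P(M+4) = 6 × 0.57210^2 × 0.42790^2 = 0.359567
P(M+6) = 4 × 0.57210^1 × 0.42790^3 = 0.179291
P(M+8) = 0.42790^4 = 0.033525
The M+4 peak is largest (0.359567); scaling to 100 gives 29.79 : 89.13 : 100.00 : 49.86 : 9.32.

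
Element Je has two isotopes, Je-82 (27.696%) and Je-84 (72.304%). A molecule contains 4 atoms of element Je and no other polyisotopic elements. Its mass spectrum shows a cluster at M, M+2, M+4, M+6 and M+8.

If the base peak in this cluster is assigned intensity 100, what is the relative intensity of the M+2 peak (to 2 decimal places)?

Binomial terms of (0.27696 + 0.72304)^4: M 0.0059, M+2 0.0614, M+4 0.2406, M+6 0.4188, M+8 0.2733 → M+6 is the base peak.
P(M+6) = C(4,3) × 0.27696^1 × 0.72304^3 = 4 × 0.27696 × 0.3779958 = 0.418759 (base)
P(M+2) = C(4,1) × 0.27696^3 × 0.72304^1 = 4 × 0.02124473 × 0.72304 = 0.061443
Relative intensity = 0.061443 / 0.418759 × 100 = 14.67

14.67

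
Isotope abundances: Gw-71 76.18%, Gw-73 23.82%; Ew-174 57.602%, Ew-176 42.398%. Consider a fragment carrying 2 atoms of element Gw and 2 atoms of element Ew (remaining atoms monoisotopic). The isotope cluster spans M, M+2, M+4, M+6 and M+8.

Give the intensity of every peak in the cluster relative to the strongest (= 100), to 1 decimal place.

47.7 : 100.0 : 74.4 : 23.0 : 2.5

Element Gw pattern (n=2): 0.58033924 : 0.36292152 : 0.05673924
Element Ew pattern (n=2): 0.33179904 : 0.48844192 : 0.17975904
Convolve the two distributions (both contribute in 2-u steps):
  M: 0.58033924×0.33179904 = 0.192556
  M+2: 0.58033924×0.48844192 + 0.36292152×0.33179904 = 0.403879
  M+4: 0.58033924×0.17975904 + 0.36292152×0.48844192 + 0.05673924×0.33179904 = 0.300413
  M+6: 0.36292152×0.17975904 + 0.05673924×0.48844192 = 0.092952
  M+8: 0.05673924×0.17975904 = 0.010199
Scale to base peak (0.403879) = 100: 47.7 : 100.0 : 74.4 : 23.0 : 2.5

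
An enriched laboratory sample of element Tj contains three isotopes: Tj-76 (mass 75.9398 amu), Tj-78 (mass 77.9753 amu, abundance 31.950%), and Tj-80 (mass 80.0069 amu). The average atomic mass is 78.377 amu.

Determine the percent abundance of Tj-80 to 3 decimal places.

43.934%

The remaining 68.050% is split between Tj-76 (fraction x) and Tj-80 (fraction 0.68050 − x).
Substituting: 75.9398x + 80.0069(0.68050 − x) = 53.46389165
(75.9398 − 80.0069)x = -0.9808038  ⇒  x = 0.24116, y = 0.43934
Tj-76: 24.116%, Tj-80: 43.934%.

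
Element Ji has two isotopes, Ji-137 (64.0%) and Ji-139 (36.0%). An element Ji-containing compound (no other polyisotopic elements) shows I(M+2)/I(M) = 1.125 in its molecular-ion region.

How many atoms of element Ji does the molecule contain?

2

For n independent Ji atoms, I(M+2)/I(M) = n · (abundance Ji-139) / (abundance Ji-137) = n · 0.360/0.640.
n = 1.125 × 0.640/0.360 = 2.00 ≈ 2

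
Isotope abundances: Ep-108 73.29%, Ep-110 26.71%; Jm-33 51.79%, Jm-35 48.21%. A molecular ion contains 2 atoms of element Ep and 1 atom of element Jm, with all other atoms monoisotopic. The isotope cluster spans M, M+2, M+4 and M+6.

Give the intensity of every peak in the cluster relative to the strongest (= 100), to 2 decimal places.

60.25 : 100.00 : 48.88 : 7.45

Element Ep pattern (n=2): 0.53714241 : 0.39151518 : 0.07134241
Element Jm pattern (n=1): 0.5179 : 0.4821
Convolve the two distributions (both contribute in 2-u steps):
  M: 0.53714241×0.5179 = 0.278186
  M+2: 0.53714241×0.4821 + 0.39151518×0.5179 = 0.461722
  M+4: 0.39151518×0.4821 + 0.07134241×0.5179 = 0.225698
  M+6: 0.07134241×0.4821 = 0.034394
Scale to base peak (0.461722) = 100: 60.25 : 100.00 : 48.88 : 7.45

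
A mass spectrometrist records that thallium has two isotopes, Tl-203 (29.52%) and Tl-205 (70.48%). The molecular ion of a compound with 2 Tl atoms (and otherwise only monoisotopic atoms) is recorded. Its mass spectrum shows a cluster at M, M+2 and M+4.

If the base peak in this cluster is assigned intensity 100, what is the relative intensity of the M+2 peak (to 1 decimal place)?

Binomial terms of (0.2952 + 0.7048)^2: M 0.0871, M+2 0.4161, M+4 0.4967 → M+4 is the base peak.
P(M+4) = C(2,2) × 0.2952^0 × 0.7048^2 = 1 × 1.0000 × 0.49674304 = 0.496743 (base)
P(M+2) = C(2,1) × 0.2952^1 × 0.7048^1 = 2 × 0.2952 × 0.7048 = 0.416114
Relative intensity = 0.416114 / 0.496743 × 100 = 83.8

83.8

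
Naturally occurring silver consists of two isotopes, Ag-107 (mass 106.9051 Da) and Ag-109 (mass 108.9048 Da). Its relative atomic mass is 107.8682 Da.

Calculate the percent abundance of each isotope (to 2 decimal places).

Ag-107: 51.84%, Ag-109: 48.16%

Writing the weighted mean with unknown fraction x of Ag-107:
106.9051·x + 108.9048·(1 − x) = 107.8682
(106.9051 − 108.9048)·x = 107.8682 − 108.9048
x = -1.0366 / -1.9997 = 0.51838 → 51.84% Ag-107, 48.16% Ag-109.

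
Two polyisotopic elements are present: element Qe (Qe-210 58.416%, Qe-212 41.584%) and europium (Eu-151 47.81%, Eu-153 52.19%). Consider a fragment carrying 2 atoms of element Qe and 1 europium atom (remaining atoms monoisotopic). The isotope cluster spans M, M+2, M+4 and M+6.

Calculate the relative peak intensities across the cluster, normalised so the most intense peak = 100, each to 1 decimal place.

39.8 : 100.0 : 81.9 : 22.0

Element Qe pattern (n=2): 0.34124291 : 0.48583419 : 0.17292291
Europium pattern (n=1): 0.4781 : 0.5219
Convolve the two distributions (both contribute in 2-u steps):
  M: 0.34124291×0.4781 = 0.163148
  M+2: 0.34124291×0.5219 + 0.48583419×0.4781 = 0.410372
  M+4: 0.48583419×0.5219 + 0.17292291×0.4781 = 0.336231
  M+6: 0.17292291×0.5219 = 0.090248
Scale to base peak (0.410372) = 100: 39.8 : 100.0 : 81.9 : 22.0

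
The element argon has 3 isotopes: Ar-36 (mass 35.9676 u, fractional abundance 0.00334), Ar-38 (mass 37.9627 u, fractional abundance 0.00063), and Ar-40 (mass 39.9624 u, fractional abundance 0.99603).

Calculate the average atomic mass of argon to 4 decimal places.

39.9478 u

Weight each isotope mass by its fractional abundance: 0.00334 × 35.9676 + 0.00063 × 37.9627 + 0.99603 × 39.9624
= 0.12013 + 0.02392 + 39.80375 = 39.94780 u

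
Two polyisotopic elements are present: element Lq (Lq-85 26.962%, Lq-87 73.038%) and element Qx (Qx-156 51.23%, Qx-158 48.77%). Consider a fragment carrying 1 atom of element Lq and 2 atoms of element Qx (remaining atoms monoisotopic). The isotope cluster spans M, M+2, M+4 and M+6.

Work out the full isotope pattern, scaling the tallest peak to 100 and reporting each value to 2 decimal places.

16.49 : 76.07 : 100.00 : 40.49

Element Lq pattern (n=1): 0.26962 : 0.73038
Element Qx pattern (n=2): 0.26245129 : 0.49969742 : 0.23785129
Convolve the two distributions (both contribute in 2-u steps):
  M: 0.26962×0.26245129 = 0.070762
  M+2: 0.26962×0.49969742 + 0.73038×0.26245129 = 0.326418
  M+4: 0.26962×0.23785129 + 0.73038×0.49969742 = 0.429098
  M+6: 0.73038×0.23785129 = 0.173722
Scale to base peak (0.429098) = 100: 16.49 : 76.07 : 100.00 : 40.49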